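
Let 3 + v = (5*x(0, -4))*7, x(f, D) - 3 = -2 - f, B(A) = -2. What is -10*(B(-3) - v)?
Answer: 340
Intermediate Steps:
x(f, D) = 1 - f (x(f, D) = 3 + (-2 - f) = 1 - f)
v = 32 (v = -3 + (5*(1 - 1*0))*7 = -3 + (5*(1 + 0))*7 = -3 + (5*1)*7 = -3 + 5*7 = -3 + 35 = 32)
-10*(B(-3) - v) = -10*(-2 - 1*32) = -10*(-2 - 32) = -10*(-34) = 340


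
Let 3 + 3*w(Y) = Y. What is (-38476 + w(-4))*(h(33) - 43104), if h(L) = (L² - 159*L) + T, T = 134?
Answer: 5440220680/3 ≈ 1.8134e+9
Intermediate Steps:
w(Y) = -1 + Y/3
h(L) = 134 + L² - 159*L (h(L) = (L² - 159*L) + 134 = 134 + L² - 159*L)
(-38476 + w(-4))*(h(33) - 43104) = (-38476 + (-1 + (⅓)*(-4)))*((134 + 33² - 159*33) - 43104) = (-38476 + (-1 - 4/3))*((134 + 1089 - 5247) - 43104) = (-38476 - 7/3)*(-4024 - 43104) = -115435/3*(-47128) = 5440220680/3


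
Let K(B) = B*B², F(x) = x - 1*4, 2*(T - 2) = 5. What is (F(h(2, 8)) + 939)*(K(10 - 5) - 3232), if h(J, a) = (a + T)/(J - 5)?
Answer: -17352595/6 ≈ -2.8921e+6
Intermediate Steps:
T = 9/2 (T = 2 + (½)*5 = 2 + 5/2 = 9/2 ≈ 4.5000)
h(J, a) = (9/2 + a)/(-5 + J) (h(J, a) = (a + 9/2)/(J - 5) = (9/2 + a)/(-5 + J))
F(x) = -4 + x (F(x) = x - 4 = -4 + x)
K(B) = B³
(F(h(2, 8)) + 939)*(K(10 - 5) - 3232) = ((-4 + (9/2 + 8)/(-5 + 2)) + 939)*((10 - 5)³ - 3232) = ((-4 + (25/2)/(-3)) + 939)*(5³ - 3232) = ((-4 - ⅓*25/2) + 939)*(125 - 3232) = ((-4 - 25/6) + 939)*(-3107) = (-49/6 + 939)*(-3107) = (5585/6)*(-3107) = -17352595/6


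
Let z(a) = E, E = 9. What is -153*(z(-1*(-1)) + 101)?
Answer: -16830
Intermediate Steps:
z(a) = 9
-153*(z(-1*(-1)) + 101) = -153*(9 + 101) = -153*110 = -16830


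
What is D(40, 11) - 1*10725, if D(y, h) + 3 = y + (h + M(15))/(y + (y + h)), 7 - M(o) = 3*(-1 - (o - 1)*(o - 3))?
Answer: -138869/13 ≈ -10682.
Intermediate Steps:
M(o) = 10 + 3*(-1 + o)*(-3 + o) (M(o) = 7 - 3*(-1 - (o - 1)*(o - 3)) = 7 - 3*(-1 - (-1 + o)*(-3 + o)) = 7 - (-3 - 3*(-1 + o)*(-3 + o)) = 7 + (3 + 3*(-1 + o)*(-3 + o)) = 10 + 3*(-1 + o)*(-3 + o))
D(y, h) = -3 + y + (514 + h)/(h + 2*y) (D(y, h) = -3 + (y + (h + (19 - 12*15 + 3*15²))/(y + (y + h))) = -3 + (y + (h + (19 - 180 + 3*225))/(y + (h + y))) = -3 + (y + (h + (19 - 180 + 675))/(h + 2*y)) = -3 + (y + (h + 514)/(h + 2*y)) = -3 + (y + (514 + h)/(h + 2*y)) = -3 + y + (514 + h)/(h + 2*y))
D(40, 11) - 1*10725 = (514 - 6*40 - 2*11 + 2*40² + 11*40)/(11 + 2*40) - 1*10725 = (514 - 240 - 22 + 2*1600 + 440)/(11 + 80) - 10725 = (514 - 240 - 22 + 3200 + 440)/91 - 10725 = (1/91)*3892 - 10725 = 556/13 - 10725 = -138869/13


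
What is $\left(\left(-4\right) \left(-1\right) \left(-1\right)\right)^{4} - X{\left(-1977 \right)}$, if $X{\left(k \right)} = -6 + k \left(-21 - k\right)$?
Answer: $3867274$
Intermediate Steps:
$\left(\left(-4\right) \left(-1\right) \left(-1\right)\right)^{4} - X{\left(-1977 \right)} = \left(\left(-4\right) \left(-1\right) \left(-1\right)\right)^{4} - \left(-6 - \left(-1977\right)^{2} - -41517\right) = \left(4 \left(-1\right)\right)^{4} - \left(-6 - 3908529 + 41517\right) = \left(-4\right)^{4} - \left(-6 - 3908529 + 41517\right) = 256 - -3867018 = 256 + 3867018 = 3867274$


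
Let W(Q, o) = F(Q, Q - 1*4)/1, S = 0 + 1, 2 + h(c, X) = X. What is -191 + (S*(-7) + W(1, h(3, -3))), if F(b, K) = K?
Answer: -201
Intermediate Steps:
h(c, X) = -2 + X
S = 1
W(Q, o) = -4 + Q (W(Q, o) = (Q - 1*4)/1 = (Q - 4)*1 = (-4 + Q)*1 = -4 + Q)
-191 + (S*(-7) + W(1, h(3, -3))) = -191 + (1*(-7) + (-4 + 1)) = -191 + (-7 - 3) = -191 - 10 = -201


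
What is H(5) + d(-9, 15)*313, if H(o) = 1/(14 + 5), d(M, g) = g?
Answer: 89206/19 ≈ 4695.1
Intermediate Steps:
H(o) = 1/19
H(5) + d(-9, 15)*313 = 1/19 + 15*313 = 1/19 + 4695 = 89206/19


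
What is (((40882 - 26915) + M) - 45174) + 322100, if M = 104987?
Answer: 395880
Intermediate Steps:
(((40882 - 26915) + M) - 45174) + 322100 = (((40882 - 26915) + 104987) - 45174) + 322100 = ((13967 + 104987) - 45174) + 322100 = (118954 - 45174) + 322100 = 73780 + 322100 = 395880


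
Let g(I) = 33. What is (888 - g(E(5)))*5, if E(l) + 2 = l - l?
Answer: 4275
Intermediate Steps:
E(l) = -2 (E(l) = -2 + (l - l) = -2 + 0 = -2)
(888 - g(E(5)))*5 = (888 - 1*33)*5 = (888 - 33)*5 = 855*5 = 4275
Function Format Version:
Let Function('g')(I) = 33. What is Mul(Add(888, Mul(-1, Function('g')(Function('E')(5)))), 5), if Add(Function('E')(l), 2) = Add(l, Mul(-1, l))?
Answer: 4275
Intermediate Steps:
Function('E')(l) = -2 (Function('E')(l) = Add(-2, Add(l, Mul(-1, l))) = Add(-2, 0) = -2)
Mul(Add(888, Mul(-1, Function('g')(Function('E')(5)))), 5) = Mul(Add(888, Mul(-1, 33)), 5) = Mul(Add(888, -33), 5) = Mul(855, 5) = 4275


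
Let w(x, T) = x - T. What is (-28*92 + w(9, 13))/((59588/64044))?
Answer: -41308380/14897 ≈ -2772.9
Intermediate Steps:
(-28*92 + w(9, 13))/((59588/64044)) = (-28*92 + (9 - 1*13))/((59588/64044)) = (-2576 + (9 - 13))/((59588*(1/64044))) = (-2576 - 4)/(14897/16011) = -2580*16011/14897 = -41308380/14897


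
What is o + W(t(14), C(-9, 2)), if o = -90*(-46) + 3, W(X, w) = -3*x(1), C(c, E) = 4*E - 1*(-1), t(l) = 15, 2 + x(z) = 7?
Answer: 4128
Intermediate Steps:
x(z) = 5 (x(z) = -2 + 7 = 5)
C(c, E) = 1 + 4*E (C(c, E) = 4*E + 1 = 1 + 4*E)
W(X, w) = -15 (W(X, w) = -3*5 = -15)
o = 4143 (o = 4140 + 3 = 4143)
o + W(t(14), C(-9, 2)) = 4143 - 15 = 4128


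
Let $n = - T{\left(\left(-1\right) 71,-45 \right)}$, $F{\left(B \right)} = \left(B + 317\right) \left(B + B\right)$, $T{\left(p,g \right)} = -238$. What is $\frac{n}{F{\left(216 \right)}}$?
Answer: $\frac{119}{115128} \approx 0.0010336$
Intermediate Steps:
$F{\left(B \right)} = 2 B \left(317 + B\right)$ ($F{\left(B \right)} = \left(317 + B\right) 2 B = 2 B \left(317 + B\right)$)
$n = 238$ ($n = \left(-1\right) \left(-238\right) = 238$)
$\frac{n}{F{\left(216 \right)}} = \frac{238}{2 \cdot 216 \left(317 + 216\right)} = \frac{238}{2 \cdot 216 \cdot 533} = \frac{238}{230256} = 238 \cdot \frac{1}{230256} = \frac{119}{115128}$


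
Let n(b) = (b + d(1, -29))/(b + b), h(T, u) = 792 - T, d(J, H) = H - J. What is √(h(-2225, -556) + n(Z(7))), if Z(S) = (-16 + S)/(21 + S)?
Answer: √110310/6 ≈ 55.355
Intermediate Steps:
Z(S) = (-16 + S)/(21 + S)
n(b) = (-30 + b)/(2*b) (n(b) = (b + (-29 - 1*1))/(b + b) = (b + (-29 - 1))/((2*b)) = (b - 30)*(1/(2*b)) = (-30 + b)*(1/(2*b)) = (-30 + b)/(2*b))
√(h(-2225, -556) + n(Z(7))) = √((792 - 1*(-2225)) + (-30 + (-16 + 7)/(21 + 7))/(2*(((-16 + 7)/(21 + 7))))) = √((792 + 2225) + (-30 - 9/28)/(2*((-9/28)))) = √(3017 + (-30 + (1/28)*(-9))/(2*(((1/28)*(-9))))) = √(3017 + (-30 - 9/28)/(2*(-9/28))) = √(3017 + (½)*(-28/9)*(-849/28)) = √(3017 + 283/6) = √(18385/6) = √110310/6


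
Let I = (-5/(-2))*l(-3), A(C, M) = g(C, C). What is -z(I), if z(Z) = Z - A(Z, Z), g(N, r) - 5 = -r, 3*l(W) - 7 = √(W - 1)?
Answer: -20/3 - 10*I/3 ≈ -6.6667 - 3.3333*I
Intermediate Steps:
l(W) = 7/3 + √(-1 + W)/3 (l(W) = 7/3 + √(W - 1)/3 = 7/3 + √(-1 + W)/3)
g(N, r) = 5 - r
A(C, M) = 5 - C
I = 35/6 + 5*I/3 (I = (-5/(-2))*(7/3 + √(-1 - 3)/3) = (-5*(-½))*(7/3 + √(-4)/3) = 5*(7/3 + (2*I)/3)/2 = 5*(7/3 + 2*I/3)/2 = 35/6 + 5*I/3 ≈ 5.8333 + 1.6667*I)
z(Z) = -5 + 2*Z (z(Z) = Z - (5 - Z) = Z + (-5 + Z) = -5 + 2*Z)
-z(I) = -(-5 + 2*(35/6 + 5*I/3)) = -(-5 + (35/3 + 10*I/3)) = -(20/3 + 10*I/3) = -20/3 - 10*I/3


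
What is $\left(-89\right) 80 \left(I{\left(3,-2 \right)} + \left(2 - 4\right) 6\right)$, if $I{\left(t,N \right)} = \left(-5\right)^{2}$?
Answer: $-92560$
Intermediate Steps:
$I{\left(t,N \right)} = 25$
$\left(-89\right) 80 \left(I{\left(3,-2 \right)} + \left(2 - 4\right) 6\right) = \left(-89\right) 80 \left(25 + \left(2 - 4\right) 6\right) = - 7120 \left(25 + \left(2 - 4\right) 6\right) = - 7120 \left(25 - 12\right) = \left(-7120\right) 13 = -92560$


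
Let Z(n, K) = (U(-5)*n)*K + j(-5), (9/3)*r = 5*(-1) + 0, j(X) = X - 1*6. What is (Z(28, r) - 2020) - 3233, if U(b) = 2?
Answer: -16072/3 ≈ -5357.3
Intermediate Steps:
j(X) = -6 + X (j(X) = X - 6 = -6 + X)
r = -5/3 (r = (5*(-1) + 0)/3 = (-5 + 0)/3 = (1/3)*(-5) = -5/3 ≈ -1.6667)
Z(n, K) = -11 + 2*K*n (Z(n, K) = (2*n)*K + (-6 - 5) = 2*K*n - 11 = -11 + 2*K*n)
(Z(28, r) - 2020) - 3233 = ((-11 + 2*(-5/3)*28) - 2020) - 3233 = ((-11 - 280/3) - 2020) - 3233 = (-313/3 - 2020) - 3233 = -6373/3 - 3233 = -16072/3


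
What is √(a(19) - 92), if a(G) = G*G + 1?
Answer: 3*√30 ≈ 16.432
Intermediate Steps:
a(G) = 1 + G² (a(G) = G² + 1 = 1 + G²)
√(a(19) - 92) = √((1 + 19²) - 92) = √((1 + 361) - 92) = √(362 - 92) = √270 = 3*√30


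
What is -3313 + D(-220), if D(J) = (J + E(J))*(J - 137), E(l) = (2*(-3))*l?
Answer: -396013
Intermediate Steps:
E(l) = -6*l
D(J) = -5*J*(-137 + J) (D(J) = (J - 6*J)*(J - 137) = (-5*J)*(-137 + J) = -5*J*(-137 + J))
-3313 + D(-220) = -3313 + 5*(-220)*(137 - 1*(-220)) = -3313 + 5*(-220)*(137 + 220) = -3313 + 5*(-220)*357 = -3313 - 392700 = -396013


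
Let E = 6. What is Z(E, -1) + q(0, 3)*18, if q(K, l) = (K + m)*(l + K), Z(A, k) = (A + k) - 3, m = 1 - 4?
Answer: -160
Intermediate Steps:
m = -3
Z(A, k) = -3 + A + k
q(K, l) = (-3 + K)*(K + l) (q(K, l) = (K - 3)*(l + K) = (-3 + K)*(K + l))
Z(E, -1) + q(0, 3)*18 = (-3 + 6 - 1) + (0² - 3*0 - 3*3 + 0*3)*18 = 2 + (0 + 0 - 9 + 0)*18 = 2 - 9*18 = 2 - 162 = -160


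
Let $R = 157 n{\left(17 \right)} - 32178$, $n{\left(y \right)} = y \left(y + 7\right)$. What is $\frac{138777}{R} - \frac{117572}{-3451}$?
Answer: $\frac{11839999}{308154} \approx 38.422$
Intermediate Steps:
$n{\left(y \right)} = y \left(7 + y\right)$
$R = 31878$ ($R = 157 \cdot 17 \left(7 + 17\right) - 32178 = 157 \cdot 17 \cdot 24 - 32178 = 157 \cdot 408 - 32178 = 64056 - 32178 = 31878$)
$\frac{138777}{R} - \frac{117572}{-3451} = \frac{138777}{31878} - \frac{117572}{-3451} = 138777 \cdot \frac{1}{31878} - - \frac{988}{29} = \frac{46259}{10626} + \frac{988}{29} = \frac{11839999}{308154}$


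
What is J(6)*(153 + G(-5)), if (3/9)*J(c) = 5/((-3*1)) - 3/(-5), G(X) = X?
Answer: -2368/5 ≈ -473.60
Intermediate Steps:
J(c) = -16/5 (J(c) = 3*(5/((-3*1)) - 3/(-5)) = 3*(5/(-3) - 3*(-⅕)) = 3*(5*(-⅓) + ⅗) = 3*(-5/3 + ⅗) = 3*(-16/15) = -16/5)
J(6)*(153 + G(-5)) = -16*(153 - 5)/5 = -16/5*148 = -2368/5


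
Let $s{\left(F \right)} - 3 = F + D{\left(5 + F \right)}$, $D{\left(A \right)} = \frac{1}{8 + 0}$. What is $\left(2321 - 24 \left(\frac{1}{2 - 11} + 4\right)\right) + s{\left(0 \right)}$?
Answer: $\frac{53539}{24} \approx 2230.8$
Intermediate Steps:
$D{\left(A \right)} = \frac{1}{8}$
$s{\left(F \right)} = \frac{25}{8} + F$ ($s{\left(F \right)} = 3 + \left(F + \frac{1}{8}\right) = 3 + \left(\frac{1}{8} + F\right) = \frac{25}{8} + F$)
$\left(2321 - 24 \left(\frac{1}{2 - 11} + 4\right)\right) + s{\left(0 \right)} = \left(2321 - 24 \left(\frac{1}{2 - 11} + 4\right)\right) + \left(\frac{25}{8} + 0\right) = \left(2321 - 24 \left(\frac{1}{-9} + 4\right)\right) + \frac{25}{8} = \left(2321 - 24 \left(- \frac{1}{9} + 4\right)\right) + \frac{25}{8} = \left(2321 - 24 \cdot \frac{35}{9}\right) + \frac{25}{8} = \left(2321 - \frac{280}{3}\right) + \frac{25}{8} = \frac{6683}{3} + \frac{25}{8} = \frac{53539}{24}$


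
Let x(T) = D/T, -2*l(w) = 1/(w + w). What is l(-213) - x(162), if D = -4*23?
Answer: 13091/23004 ≈ 0.56907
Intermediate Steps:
D = -92
l(w) = -1/(4*w) (l(w) = -1/(2*(w + w)) = -1/(2*w)/2 = -1/(4*w))
x(T) = -92/T
l(-213) - x(162) = -1/4/(-213) - (-92)/162 = -1/4*(-1/213) - (-92)/162 = 1/852 - 1*(-46/81) = 1/852 + 46/81 = 13091/23004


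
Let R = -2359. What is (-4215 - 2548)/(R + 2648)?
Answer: -6763/289 ≈ -23.401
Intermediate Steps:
(-4215 - 2548)/(R + 2648) = (-4215 - 2548)/(-2359 + 2648) = -6763/289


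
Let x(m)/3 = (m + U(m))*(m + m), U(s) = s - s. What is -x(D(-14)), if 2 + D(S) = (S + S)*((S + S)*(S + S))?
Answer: -2891868696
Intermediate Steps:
D(S) = -2 + 8*S³ (D(S) = -2 + (S + S)*((S + S)*(S + S)) = -2 + (2*S)*((2*S)*(2*S)) = -2 + (2*S)*(4*S²) = -2 + 8*S³)
U(s) = 0
x(m) = 6*m² (x(m) = 3*((m + 0)*(m + m)) = 3*(m*(2*m)) = 3*(2*m²) = 6*m²)
-x(D(-14)) = -6*(-2 + 8*(-14)³)² = -6*(-2 + 8*(-2744))² = -6*(-2 - 21952)² = -6*(-21954)² = -6*481978116 = -1*2891868696 = -2891868696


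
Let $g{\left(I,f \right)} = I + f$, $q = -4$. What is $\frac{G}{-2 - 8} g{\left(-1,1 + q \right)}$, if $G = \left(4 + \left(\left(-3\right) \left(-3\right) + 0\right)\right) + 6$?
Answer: $\frac{38}{5} \approx 7.6$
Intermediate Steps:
$G = 19$ ($G = \left(4 + \left(9 + 0\right)\right) + 6 = \left(4 + 9\right) + 6 = 13 + 6 = 19$)
$\frac{G}{-2 - 8} g{\left(-1,1 + q \right)} = \frac{19}{-2 - 8} \left(-1 + \left(1 - 4\right)\right) = \frac{19}{-10} \left(-1 - 3\right) = 19 \left(- \frac{1}{10}\right) \left(-4\right) = \left(- \frac{19}{10}\right) \left(-4\right) = \frac{38}{5}$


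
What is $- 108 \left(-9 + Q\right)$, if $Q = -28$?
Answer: $3996$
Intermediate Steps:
$- 108 \left(-9 + Q\right) = - 108 \left(-9 - 28\right) = \left(-108\right) \left(-37\right) = 3996$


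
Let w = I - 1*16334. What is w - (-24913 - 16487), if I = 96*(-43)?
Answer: 20938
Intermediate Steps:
I = -4128
w = -20462 (w = -4128 - 1*16334 = -4128 - 16334 = -20462)
w - (-24913 - 16487) = -20462 - (-24913 - 16487) = -20462 - 1*(-41400) = -20462 + 41400 = 20938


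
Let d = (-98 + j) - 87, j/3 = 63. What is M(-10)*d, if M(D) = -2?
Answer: -8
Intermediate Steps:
j = 189 (j = 3*63 = 189)
d = 4 (d = (-98 + 189) - 87 = 91 - 87 = 4)
M(-10)*d = -2*4 = -8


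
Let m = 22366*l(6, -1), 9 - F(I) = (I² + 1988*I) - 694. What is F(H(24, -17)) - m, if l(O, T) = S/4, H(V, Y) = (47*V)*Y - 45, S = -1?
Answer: -662458397/2 ≈ -3.3123e+8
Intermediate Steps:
H(V, Y) = -45 + 47*V*Y (H(V, Y) = 47*V*Y - 45 = -45 + 47*V*Y)
F(I) = 703 - I² - 1988*I (F(I) = 9 - ((I² + 1988*I) - 694) = 9 - (-694 + I² + 1988*I) = 9 + (694 - I² - 1988*I) = 703 - I² - 1988*I)
l(O, T) = -¼ (l(O, T) = -1/4 = -1*¼ = -¼)
m = -11183/2 (m = 22366*(-¼) = -11183/2 ≈ -5591.5)
F(H(24, -17)) - m = (703 - (-45 + 47*24*(-17))² - 1988*(-45 + 47*24*(-17))) - 1*(-11183/2) = (703 - (-45 - 19176)² - 1988*(-45 - 19176)) + 11183/2 = (703 - 1*(-19221)² - 1988*(-19221)) + 11183/2 = (703 - 1*369446841 + 38211348) + 11183/2 = (703 - 369446841 + 38211348) + 11183/2 = -331234790 + 11183/2 = -662458397/2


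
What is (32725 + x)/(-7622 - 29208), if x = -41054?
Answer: 8329/36830 ≈ 0.22615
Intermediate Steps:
(32725 + x)/(-7622 - 29208) = (32725 - 41054)/(-7622 - 29208) = -8329/(-36830) = -8329*(-1/36830) = 8329/36830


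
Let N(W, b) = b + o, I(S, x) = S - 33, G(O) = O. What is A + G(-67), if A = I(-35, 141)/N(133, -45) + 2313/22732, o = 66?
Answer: -33481127/477372 ≈ -70.136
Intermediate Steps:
I(S, x) = -33 + S
N(W, b) = 66 + b (N(W, b) = b + 66 = 66 + b)
A = -1497203/477372 (A = (-33 - 35)/(66 - 45) + 2313/22732 = -68/21 + 2313*(1/22732) = -68*1/21 + 2313/22732 = -68/21 + 2313/22732 = -1497203/477372 ≈ -3.1363)
A + G(-67) = -1497203/477372 - 67 = -33481127/477372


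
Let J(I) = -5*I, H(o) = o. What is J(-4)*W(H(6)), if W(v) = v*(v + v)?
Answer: 1440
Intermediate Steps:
W(v) = 2*v**2 (W(v) = v*(2*v) = 2*v**2)
J(-4)*W(H(6)) = (-5*(-4))*(2*6**2) = 20*(2*36) = 20*72 = 1440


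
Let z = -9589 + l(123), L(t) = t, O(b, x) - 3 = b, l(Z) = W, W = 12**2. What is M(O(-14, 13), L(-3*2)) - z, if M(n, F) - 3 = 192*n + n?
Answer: 7325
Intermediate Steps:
W = 144
l(Z) = 144
O(b, x) = 3 + b
M(n, F) = 3 + 193*n (M(n, F) = 3 + (192*n + n) = 3 + 193*n)
z = -9445 (z = -9589 + 144 = -9445)
M(O(-14, 13), L(-3*2)) - z = (3 + 193*(3 - 14)) - 1*(-9445) = (3 + 193*(-11)) + 9445 = (3 - 2123) + 9445 = -2120 + 9445 = 7325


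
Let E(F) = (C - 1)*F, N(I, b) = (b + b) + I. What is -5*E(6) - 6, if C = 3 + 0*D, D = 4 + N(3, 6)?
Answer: -66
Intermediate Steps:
N(I, b) = I + 2*b (N(I, b) = 2*b + I = I + 2*b)
D = 19 (D = 4 + (3 + 2*6) = 4 + (3 + 12) = 4 + 15 = 19)
C = 3 (C = 3 + 0*19 = 3 + 0 = 3)
E(F) = 2*F (E(F) = (3 - 1)*F = 2*F)
-5*E(6) - 6 = -10*6 - 6 = -5*12 - 6 = -60 - 6 = -66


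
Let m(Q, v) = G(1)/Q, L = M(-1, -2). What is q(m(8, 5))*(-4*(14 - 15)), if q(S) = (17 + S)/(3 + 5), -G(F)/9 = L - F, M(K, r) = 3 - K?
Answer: 109/16 ≈ 6.8125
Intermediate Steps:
L = 4 (L = 3 - 1*(-1) = 3 + 1 = 4)
G(F) = -36 + 9*F (G(F) = -9*(4 - F) = -36 + 9*F)
m(Q, v) = -27/Q (m(Q, v) = (-36 + 9*1)/Q = (-36 + 9)/Q = -27/Q)
q(S) = 17/8 + S/8 (q(S) = (17 + S)/8 = (17 + S)*(⅛) = 17/8 + S/8)
q(m(8, 5))*(-4*(14 - 15)) = (17/8 + (-27/8)/8)*(-4*(14 - 15)) = (17/8 + (-27*⅛)/8)*(-4*(-1)) = (17/8 + (⅛)*(-27/8))*4 = (17/8 - 27/64)*4 = (109/64)*4 = 109/16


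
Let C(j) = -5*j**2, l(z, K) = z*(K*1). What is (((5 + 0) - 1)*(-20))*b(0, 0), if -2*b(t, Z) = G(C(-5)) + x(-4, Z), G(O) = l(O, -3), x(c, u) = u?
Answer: 15000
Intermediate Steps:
l(z, K) = K*z (l(z, K) = z*K = K*z)
G(O) = -3*O
b(t, Z) = -375/2 - Z/2 (b(t, Z) = -(-(-15)*(-5)**2 + Z)/2 = -(-(-15)*25 + Z)/2 = -(-3*(-125) + Z)/2 = -(375 + Z)/2 = -375/2 - Z/2)
(((5 + 0) - 1)*(-20))*b(0, 0) = (((5 + 0) - 1)*(-20))*(-375/2 - 1/2*0) = ((5 - 1)*(-20))*(-375/2 + 0) = (4*(-20))*(-375/2) = -80*(-375/2) = 15000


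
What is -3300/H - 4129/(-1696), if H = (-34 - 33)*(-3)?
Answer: -1588957/113632 ≈ -13.983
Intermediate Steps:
H = 201 (H = -67*(-3) = 201)
-3300/H - 4129/(-1696) = -3300/201 - 4129/(-1696) = -3300*1/201 - 4129*(-1/1696) = -1100/67 + 4129/1696 = -1588957/113632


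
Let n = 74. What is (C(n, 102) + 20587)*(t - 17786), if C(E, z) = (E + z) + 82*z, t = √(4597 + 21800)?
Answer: -518052822 + 87381*√2933 ≈ -5.1332e+8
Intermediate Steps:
t = 3*√2933 (t = √26397 = 3*√2933 ≈ 162.47)
C(E, z) = E + 83*z
(C(n, 102) + 20587)*(t - 17786) = ((74 + 83*102) + 20587)*(3*√2933 - 17786) = ((74 + 8466) + 20587)*(-17786 + 3*√2933) = (8540 + 20587)*(-17786 + 3*√2933) = 29127*(-17786 + 3*√2933) = -518052822 + 87381*√2933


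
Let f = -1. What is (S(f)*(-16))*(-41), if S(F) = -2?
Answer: -1312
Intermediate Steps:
(S(f)*(-16))*(-41) = -2*(-16)*(-41) = 32*(-41) = -1312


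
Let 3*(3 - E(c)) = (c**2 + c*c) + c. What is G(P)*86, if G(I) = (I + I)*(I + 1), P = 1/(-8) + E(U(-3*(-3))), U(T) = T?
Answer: 7913075/16 ≈ 4.9457e+5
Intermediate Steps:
E(c) = 3 - 2*c**2/3 - c/3 (E(c) = 3 - ((c**2 + c*c) + c)/3 = 3 - ((c**2 + c**2) + c)/3 = 3 - (2*c**2 + c)/3 = 3 - (c + 2*c**2)/3 = 3 + (-2*c**2/3 - c/3) = 3 - 2*c**2/3 - c/3)
P = -433/8 (P = 1/(-8) + (3 - 2*(-3*(-3))**2/3 - (-1)*(-3)) = -1/8 + (3 - 2/3*9**2 - 1/3*9) = -1/8 + (3 - 2/3*81 - 3) = -1/8 + (3 - 54 - 3) = -1/8 - 54 = -433/8 ≈ -54.125)
G(I) = 2*I*(1 + I) (G(I) = (2*I)*(1 + I) = 2*I*(1 + I))
G(P)*86 = (2*(-433/8)*(1 - 433/8))*86 = (2*(-433/8)*(-425/8))*86 = (184025/32)*86 = 7913075/16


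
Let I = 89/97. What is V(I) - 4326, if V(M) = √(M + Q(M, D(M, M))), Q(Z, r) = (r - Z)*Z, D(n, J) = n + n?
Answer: -4326 + √16554/97 ≈ -4324.7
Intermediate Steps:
D(n, J) = 2*n
I = 89/97 (I = 89*(1/97) = 89/97 ≈ 0.91753)
Q(Z, r) = Z*(r - Z)
V(M) = √(M + M²) (V(M) = √(M + M*(2*M - M)) = √(M + M*M) = √(M + M²))
V(I) - 4326 = √(89*(1 + 89/97)/97) - 4326 = √((89/97)*(186/97)) - 4326 = √(16554/9409) - 4326 = √16554/97 - 4326 = -4326 + √16554/97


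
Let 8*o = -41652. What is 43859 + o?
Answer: 77305/2 ≈ 38653.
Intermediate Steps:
o = -10413/2 (o = (⅛)*(-41652) = -10413/2 ≈ -5206.5)
43859 + o = 43859 - 10413/2 = 77305/2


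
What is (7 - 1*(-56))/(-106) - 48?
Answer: -5151/106 ≈ -48.594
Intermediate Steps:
(7 - 1*(-56))/(-106) - 48 = (7 + 56)*(-1/106) - 48 = 63*(-1/106) - 48 = -63/106 - 48 = -5151/106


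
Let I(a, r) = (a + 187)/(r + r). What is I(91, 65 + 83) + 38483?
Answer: 5695623/148 ≈ 38484.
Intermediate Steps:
I(a, r) = (187 + a)/(2*r) (I(a, r) = (187 + a)/((2*r)) = (187 + a)*(1/(2*r)) = (187 + a)/(2*r))
I(91, 65 + 83) + 38483 = (187 + 91)/(2*(65 + 83)) + 38483 = (½)*278/148 + 38483 = (½)*(1/148)*278 + 38483 = 139/148 + 38483 = 5695623/148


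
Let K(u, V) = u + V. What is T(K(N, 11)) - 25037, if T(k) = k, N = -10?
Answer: -25036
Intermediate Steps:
K(u, V) = V + u
T(K(N, 11)) - 25037 = (11 - 10) - 25037 = 1 - 25037 = -25036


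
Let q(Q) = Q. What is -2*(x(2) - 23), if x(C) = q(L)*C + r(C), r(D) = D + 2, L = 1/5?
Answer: 186/5 ≈ 37.200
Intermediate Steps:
L = 1/5 ≈ 0.20000
r(D) = 2 + D
x(C) = 2 + 6*C/5 (x(C) = C/5 + (2 + C) = 2 + 6*C/5)
-2*(x(2) - 23) = -2*((2 + (6/5)*2) - 23) = -2*((2 + 12/5) - 23) = -2*(22/5 - 23) = -2*(-93/5) = 186/5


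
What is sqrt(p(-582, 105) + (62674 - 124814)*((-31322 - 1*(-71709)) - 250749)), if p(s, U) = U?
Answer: sqrt(13071894785) ≈ 1.1433e+5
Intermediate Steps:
sqrt(p(-582, 105) + (62674 - 124814)*((-31322 - 1*(-71709)) - 250749)) = sqrt(105 + (62674 - 124814)*((-31322 - 1*(-71709)) - 250749)) = sqrt(105 - 62140*((-31322 + 71709) - 250749)) = sqrt(105 - 62140*(40387 - 250749)) = sqrt(105 - 62140*(-210362)) = sqrt(105 + 13071894680) = sqrt(13071894785)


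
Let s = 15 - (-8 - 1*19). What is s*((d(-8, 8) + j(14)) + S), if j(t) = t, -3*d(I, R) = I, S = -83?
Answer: -2786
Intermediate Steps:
d(I, R) = -I/3
s = 42 (s = 15 - (-8 - 19) = 15 - 1*(-27) = 15 + 27 = 42)
s*((d(-8, 8) + j(14)) + S) = 42*((-⅓*(-8) + 14) - 83) = 42*((8/3 + 14) - 83) = 42*(50/3 - 83) = 42*(-199/3) = -2786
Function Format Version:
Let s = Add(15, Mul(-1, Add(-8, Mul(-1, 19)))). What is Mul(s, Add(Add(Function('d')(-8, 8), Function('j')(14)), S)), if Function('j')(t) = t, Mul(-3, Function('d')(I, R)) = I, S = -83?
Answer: -2786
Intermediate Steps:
Function('d')(I, R) = Mul(Rational(-1, 3), I)
s = 42 (s = Add(15, Mul(-1, Add(-8, -19))) = Add(15, Mul(-1, -27)) = Add(15, 27) = 42)
Mul(s, Add(Add(Function('d')(-8, 8), Function('j')(14)), S)) = Mul(42, Add(Add(Mul(Rational(-1, 3), -8), 14), -83)) = Mul(42, Add(Add(Rational(8, 3), 14), -83)) = Mul(42, Add(Rational(50, 3), -83)) = Mul(42, Rational(-199, 3)) = -2786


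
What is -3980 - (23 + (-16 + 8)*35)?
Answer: -3723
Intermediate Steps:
-3980 - (23 + (-16 + 8)*35) = -3980 - (23 - 8*35) = -3980 - (23 - 280) = -3980 - 1*(-257) = -3980 + 257 = -3723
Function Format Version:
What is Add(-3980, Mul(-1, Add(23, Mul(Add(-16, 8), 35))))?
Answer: -3723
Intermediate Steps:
Add(-3980, Mul(-1, Add(23, Mul(Add(-16, 8), 35)))) = Add(-3980, Mul(-1, Add(23, Mul(-8, 35)))) = Add(-3980, Mul(-1, Add(23, -280))) = Add(-3980, Mul(-1, -257)) = Add(-3980, 257) = -3723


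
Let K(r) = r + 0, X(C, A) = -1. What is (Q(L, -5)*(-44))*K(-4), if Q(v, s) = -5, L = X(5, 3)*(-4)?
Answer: -880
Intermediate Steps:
L = 4 (L = -1*(-4) = 4)
K(r) = r
(Q(L, -5)*(-44))*K(-4) = -5*(-44)*(-4) = 220*(-4) = -880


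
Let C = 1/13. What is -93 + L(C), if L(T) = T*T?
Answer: -15716/169 ≈ -92.994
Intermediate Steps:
C = 1/13 ≈ 0.076923
L(T) = T²
-93 + L(C) = -93 + (1/13)² = -93 + 1/169 = -15716/169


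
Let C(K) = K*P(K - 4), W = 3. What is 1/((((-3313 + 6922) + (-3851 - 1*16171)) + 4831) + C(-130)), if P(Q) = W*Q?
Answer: 1/40678 ≈ 2.4583e-5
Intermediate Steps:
P(Q) = 3*Q
C(K) = K*(-12 + 3*K) (C(K) = K*(3*(K - 4)) = K*(3*(-4 + K)) = K*(-12 + 3*K))
1/((((-3313 + 6922) + (-3851 - 1*16171)) + 4831) + C(-130)) = 1/((((-3313 + 6922) + (-3851 - 1*16171)) + 4831) + 3*(-130)*(-4 - 130)) = 1/(((3609 + (-3851 - 16171)) + 4831) + 3*(-130)*(-134)) = 1/(((3609 - 20022) + 4831) + 52260) = 1/((-16413 + 4831) + 52260) = 1/(-11582 + 52260) = 1/40678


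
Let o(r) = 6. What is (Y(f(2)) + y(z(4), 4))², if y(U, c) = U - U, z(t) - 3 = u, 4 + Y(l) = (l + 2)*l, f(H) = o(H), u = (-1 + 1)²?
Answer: 1936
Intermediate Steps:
u = 0 (u = 0² = 0)
f(H) = 6
Y(l) = -4 + l*(2 + l) (Y(l) = -4 + (l + 2)*l = -4 + (2 + l)*l = -4 + l*(2 + l))
z(t) = 3 (z(t) = 3 + 0 = 3)
y(U, c) = 0
(Y(f(2)) + y(z(4), 4))² = ((-4 + 6² + 2*6) + 0)² = ((-4 + 36 + 12) + 0)² = (44 + 0)² = 44² = 1936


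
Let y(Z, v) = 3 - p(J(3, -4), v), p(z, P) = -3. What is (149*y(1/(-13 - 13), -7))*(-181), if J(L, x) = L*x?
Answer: -161814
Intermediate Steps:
y(Z, v) = 6 (y(Z, v) = 3 - 1*(-3) = 3 + 3 = 6)
(149*y(1/(-13 - 13), -7))*(-181) = (149*6)*(-181) = 894*(-181) = -161814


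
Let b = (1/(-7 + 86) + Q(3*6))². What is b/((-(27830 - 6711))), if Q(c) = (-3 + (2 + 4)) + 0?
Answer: -1156/2689871 ≈ -0.00042976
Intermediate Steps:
Q(c) = 3 (Q(c) = (-3 + 6) + 0 = 3 + 0 = 3)
b = 56644/6241 (b = (1/(-7 + 86) + 3)² = (1/79 + 3)² = (238/79)² = 56644/6241 ≈ 9.0761)
b/((-(27830 - 6711))) = 56644/(6241*((-(27830 - 6711)))) = 56644/(6241*((-1*21119))) = (56644/6241)/(-21119) = (56644/6241)*(-1/21119) = -1156/2689871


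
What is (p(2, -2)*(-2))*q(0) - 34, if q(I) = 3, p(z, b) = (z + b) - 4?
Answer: -10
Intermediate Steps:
p(z, b) = -4 + b + z (p(z, b) = (b + z) - 4 = -4 + b + z)
(p(2, -2)*(-2))*q(0) - 34 = ((-4 - 2 + 2)*(-2))*3 - 34 = -4*(-2)*3 - 34 = 8*3 - 34 = 24 - 34 = -10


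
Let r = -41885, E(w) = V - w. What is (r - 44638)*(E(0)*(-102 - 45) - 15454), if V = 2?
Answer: 1362564204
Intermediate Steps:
E(w) = 2 - w
(r - 44638)*(E(0)*(-102 - 45) - 15454) = (-41885 - 44638)*((2 - 1*0)*(-102 - 45) - 15454) = -86523*((2 + 0)*(-147) - 15454) = -86523*(2*(-147) - 15454) = -86523*(-294 - 15454) = -86523*(-15748) = 1362564204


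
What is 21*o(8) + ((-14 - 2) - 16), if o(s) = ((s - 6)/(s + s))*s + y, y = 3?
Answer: 52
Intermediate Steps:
o(s) = s/2 (o(s) = ((s - 6)/(s + s))*s + 3 = ((-6 + s)/((2*s)))*s + 3 = ((-6 + s)*(1/(2*s)))*s + 3 = ((-6 + s)/(2*s))*s + 3 = (-3 + s/2) + 3 = s/2)
21*o(8) + ((-14 - 2) - 16) = 21*((½)*8) + ((-14 - 2) - 16) = 21*4 + (-16 - 16) = 84 - 32 = 52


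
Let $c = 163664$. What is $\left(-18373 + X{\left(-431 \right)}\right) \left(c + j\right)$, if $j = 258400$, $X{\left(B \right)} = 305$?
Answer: $-7625852352$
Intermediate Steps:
$\left(-18373 + X{\left(-431 \right)}\right) \left(c + j\right) = \left(-18373 + 305\right) \left(163664 + 258400\right) = \left(-18068\right) 422064 = -7625852352$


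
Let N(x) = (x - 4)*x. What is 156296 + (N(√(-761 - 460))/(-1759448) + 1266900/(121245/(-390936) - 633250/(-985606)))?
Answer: 29802887096489984090219/7510521809985448 + I*√1221/439862 ≈ 3.9682e+6 + 7.944e-5*I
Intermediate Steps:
N(x) = x*(-4 + x) (N(x) = (-4 + x)*x = x*(-4 + x))
156296 + (N(√(-761 - 460))/(-1759448) + 1266900/(121245/(-390936) - 633250/(-985606))) = 156296 + ((√(-761 - 460)*(-4 + √(-761 - 460)))/(-1759448) + 1266900/(121245/(-390936) - 633250/(-985606))) = 156296 + ((√(-1221)*(-4 + √(-1221)))*(-1/1759448) + 1266900/(121245*(-1/390936) - 633250*(-1/985606))) = 156296 + (((I*√1221)*(-4 + I*√1221))*(-1/1759448) + 1266900/(-40415/130312 + 316625/492803)) = 156296 + ((I*√1221*(-4 + I*√1221))*(-1/1759448) + 1266900/(21343403755/64218144536)) = 156296 + (-I*√1221*(-4 + I*√1221)/1759448 + 1266900*(64218144536/21343403755)) = 156296 + (-I*√1221*(-4 + I*√1221)/1759448 + 16271593462531680/4268680751) = 156296 + (16271593462531680/4268680751 - I*√1221*(-4 + I*√1221)/1759448) = 16938771189189976/4268680751 - I*√1221*(-4 + I*√1221)/1759448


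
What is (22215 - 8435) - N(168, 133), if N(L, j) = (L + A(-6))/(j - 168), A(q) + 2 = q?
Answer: 96492/7 ≈ 13785.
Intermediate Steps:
A(q) = -2 + q
N(L, j) = (-8 + L)/(-168 + j) (N(L, j) = (L + (-2 - 6))/(j - 168) = (L - 8)/(-168 + j) = (-8 + L)/(-168 + j))
(22215 - 8435) - N(168, 133) = (22215 - 8435) - (-8 + 168)/(-168 + 133) = 13780 - 160/(-35) = 13780 - (-1)*160/35 = 13780 - 1*(-32/7) = 13780 + 32/7 = 96492/7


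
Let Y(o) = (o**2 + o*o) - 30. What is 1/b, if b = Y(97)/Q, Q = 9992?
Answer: 2498/4697 ≈ 0.53183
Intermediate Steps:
Y(o) = -30 + 2*o**2 (Y(o) = (o**2 + o**2) - 30 = 2*o**2 - 30 = -30 + 2*o**2)
b = 4697/2498 (b = (-30 + 2*97**2)/9992 = (-30 + 2*9409)*(1/9992) = (-30 + 18818)*(1/9992) = 18788*(1/9992) = 4697/2498 ≈ 1.8803)
1/b = 1/(4697/2498) = 2498/4697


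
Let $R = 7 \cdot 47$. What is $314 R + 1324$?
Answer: $104630$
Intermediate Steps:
$R = 329$
$314 R + 1324 = 314 \cdot 329 + 1324 = 103306 + 1324 = 104630$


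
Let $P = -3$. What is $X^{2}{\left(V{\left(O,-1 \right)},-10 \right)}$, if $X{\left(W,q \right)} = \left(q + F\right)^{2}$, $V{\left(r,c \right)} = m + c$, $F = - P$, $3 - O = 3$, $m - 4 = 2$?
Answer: $2401$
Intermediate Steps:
$m = 6$ ($m = 4 + 2 = 6$)
$O = 0$ ($O = 3 - 3 = 0$)
$F = 3$ ($F = \left(-1\right) \left(-3\right) = 3$)
$V{\left(r,c \right)} = 6 + c$
$X{\left(W,q \right)} = \left(3 + q\right)^{2}$ ($X{\left(W,q \right)} = \left(q + 3\right)^{2} = \left(3 + q\right)^{2}$)
$X^{2}{\left(V{\left(O,-1 \right)},-10 \right)} = \left(\left(3 - 10\right)^{2}\right)^{2} = \left(\left(-7\right)^{2}\right)^{2} = 49^{2} = 2401$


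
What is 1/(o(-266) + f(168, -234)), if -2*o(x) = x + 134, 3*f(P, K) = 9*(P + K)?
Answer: -1/132 ≈ -0.0075758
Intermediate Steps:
f(P, K) = 3*K + 3*P (f(P, K) = (9*(P + K))/3 = (9*(K + P))/3 = (9*K + 9*P)/3 = 3*K + 3*P)
o(x) = -67 - x/2 (o(x) = -(x + 134)/2 = -(134 + x)/2 = -67 - x/2)
1/(o(-266) + f(168, -234)) = 1/((-67 - ½*(-266)) + (3*(-234) + 3*168)) = 1/((-67 + 133) + (-702 + 504)) = 1/(66 - 198) = 1/(-132) = -1/132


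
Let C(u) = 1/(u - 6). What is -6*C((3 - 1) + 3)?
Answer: 6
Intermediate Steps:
C(u) = 1/(-6 + u)
-6*C((3 - 1) + 3) = -6/(-6 + ((3 - 1) + 3)) = -6/(-6 + (2 + 3)) = -6/(-6 + 5) = -6/(-1) = -6*(-1) = 6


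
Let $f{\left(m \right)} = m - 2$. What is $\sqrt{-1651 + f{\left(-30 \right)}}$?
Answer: $3 i \sqrt{187} \approx 41.024 i$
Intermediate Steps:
$f{\left(m \right)} = -2 + m$
$\sqrt{-1651 + f{\left(-30 \right)}} = \sqrt{-1651 - 32} = \sqrt{-1683} = 3 i \sqrt{187}$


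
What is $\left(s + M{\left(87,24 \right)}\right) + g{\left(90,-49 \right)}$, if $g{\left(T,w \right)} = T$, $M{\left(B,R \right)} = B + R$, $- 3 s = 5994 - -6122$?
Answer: $- \frac{11513}{3} \approx -3837.7$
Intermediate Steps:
$s = - \frac{12116}{3}$ ($s = - \frac{5994 - -6122}{3} = - \frac{5994 + 6122}{3} = \left(- \frac{1}{3}\right) 12116 = - \frac{12116}{3} \approx -4038.7$)
$\left(s + M{\left(87,24 \right)}\right) + g{\left(90,-49 \right)} = \left(- \frac{12116}{3} + \left(87 + 24\right)\right) + 90 = \left(- \frac{12116}{3} + 111\right) + 90 = - \frac{11783}{3} + 90 = - \frac{11513}{3}$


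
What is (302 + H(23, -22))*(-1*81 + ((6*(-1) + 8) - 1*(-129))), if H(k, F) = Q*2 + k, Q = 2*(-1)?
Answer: 16050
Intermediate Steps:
Q = -2
H(k, F) = -4 + k (H(k, F) = -2*2 + k = -4 + k)
(302 + H(23, -22))*(-1*81 + ((6*(-1) + 8) - 1*(-129))) = (302 + (-4 + 23))*(-1*81 + ((6*(-1) + 8) - 1*(-129))) = (302 + 19)*(-81 + ((-6 + 8) + 129)) = 321*(-81 + (2 + 129)) = 321*(-81 + 131) = 321*50 = 16050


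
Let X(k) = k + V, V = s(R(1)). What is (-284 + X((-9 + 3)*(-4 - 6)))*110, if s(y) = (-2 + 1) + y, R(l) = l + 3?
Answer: -24310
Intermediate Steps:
R(l) = 3 + l
s(y) = -1 + y
V = 3 (V = -1 + (3 + 1) = -1 + 4 = 3)
X(k) = 3 + k (X(k) = k + 3 = 3 + k)
(-284 + X((-9 + 3)*(-4 - 6)))*110 = (-284 + (3 + (-9 + 3)*(-4 - 6)))*110 = (-284 + (3 - 6*(-10)))*110 = (-284 + (3 + 60))*110 = (-284 + 63)*110 = -221*110 = -24310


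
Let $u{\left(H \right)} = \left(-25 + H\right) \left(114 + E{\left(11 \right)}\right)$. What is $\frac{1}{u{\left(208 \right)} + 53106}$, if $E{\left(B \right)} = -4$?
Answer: $\frac{1}{73236} \approx 1.3654 \cdot 10^{-5}$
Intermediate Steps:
$u{\left(H \right)} = -2750 + 110 H$ ($u{\left(H \right)} = \left(-25 + H\right) \left(114 - 4\right) = \left(-25 + H\right) 110 = -2750 + 110 H$)
$\frac{1}{u{\left(208 \right)} + 53106} = \frac{1}{\left(-2750 + 110 \cdot 208\right) + 53106} = \frac{1}{\left(-2750 + 22880\right) + 53106} = \frac{1}{20130 + 53106} = \frac{1}{73236}$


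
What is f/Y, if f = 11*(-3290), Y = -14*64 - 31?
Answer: 36190/927 ≈ 39.040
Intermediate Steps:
Y = -927 (Y = -896 - 31 = -927)
f = -36190
f/Y = -36190/(-927) = -36190*(-1/927) = 36190/927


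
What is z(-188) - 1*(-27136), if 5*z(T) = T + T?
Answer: 135304/5 ≈ 27061.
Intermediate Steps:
z(T) = 2*T/5 (z(T) = (T + T)/5 = (2*T)/5 = 2*T/5)
z(-188) - 1*(-27136) = (⅖)*(-188) - 1*(-27136) = -376/5 + 27136 = 135304/5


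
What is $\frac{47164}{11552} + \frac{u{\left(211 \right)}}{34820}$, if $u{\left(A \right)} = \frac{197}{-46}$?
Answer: $\frac{590165987}{144555230} \approx 4.0826$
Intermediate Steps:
$u{\left(A \right)} = - \frac{197}{46}$ ($u{\left(A \right)} = 197 \left(- \frac{1}{46}\right) = - \frac{197}{46}$)
$\frac{47164}{11552} + \frac{u{\left(211 \right)}}{34820} = \frac{47164}{11552} - \frac{197}{46 \cdot 34820} = 47164 \cdot \frac{1}{11552} - \frac{197}{1601720} = \frac{11791}{2888} - \frac{197}{1601720} = \frac{590165987}{144555230}$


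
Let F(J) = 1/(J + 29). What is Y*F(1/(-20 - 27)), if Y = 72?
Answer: 564/227 ≈ 2.4846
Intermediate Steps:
F(J) = 1/(29 + J)
Y*F(1/(-20 - 27)) = 72/(29 + 1/(-20 - 27)) = 72/(29 + 1/(-47)) = 72/(29 - 1/47) = 72/(1362/47) = 72*(47/1362) = 564/227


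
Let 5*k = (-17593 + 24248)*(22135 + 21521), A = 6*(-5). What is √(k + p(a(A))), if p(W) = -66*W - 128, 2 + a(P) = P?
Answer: 14*√296470 ≈ 7622.9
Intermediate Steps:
A = -30
a(P) = -2 + P
p(W) = -128 - 66*W
k = 58106136 (k = ((-17593 + 24248)*(22135 + 21521))/5 = (6655*43656)/5 = (⅕)*290530680 = 58106136)
√(k + p(a(A))) = √(58106136 + (-128 - 66*(-2 - 30))) = √(58106136 + (-128 - 66*(-32))) = √(58106136 + (-128 + 2112)) = √(58106136 + 1984) = √58108120 = 14*√296470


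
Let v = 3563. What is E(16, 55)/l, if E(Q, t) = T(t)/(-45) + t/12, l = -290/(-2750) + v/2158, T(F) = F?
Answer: 35903725/18763326 ≈ 1.9135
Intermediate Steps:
l = 1042407/593450 (l = -290/(-2750) + 3563/2158 = -290*(-1/2750) + 3563*(1/2158) = 29/275 + 3563/2158 = 1042407/593450 ≈ 1.7565)
E(Q, t) = 11*t/180 (E(Q, t) = t/(-45) + t/12 = t*(-1/45) + t*(1/12) = -t/45 + t/12 = 11*t/180)
E(16, 55)/l = ((11/180)*55)/(1042407/593450) = (121/36)*(593450/1042407) = 35903725/18763326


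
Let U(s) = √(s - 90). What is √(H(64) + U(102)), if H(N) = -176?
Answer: √(-176 + 2*√3) ≈ 13.135*I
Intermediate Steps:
U(s) = √(-90 + s)
√(H(64) + U(102)) = √(-176 + √(-90 + 102)) = √(-176 + √12) = √(-176 + 2*√3)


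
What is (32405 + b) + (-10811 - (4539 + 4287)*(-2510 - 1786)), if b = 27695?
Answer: 37965785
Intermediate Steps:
(32405 + b) + (-10811 - (4539 + 4287)*(-2510 - 1786)) = (32405 + 27695) + (-10811 - (4539 + 4287)*(-2510 - 1786)) = 60100 + (-10811 - 8826*(-4296)) = 60100 + (-10811 - 1*(-37916496)) = 60100 + (-10811 + 37916496) = 60100 + 37905685 = 37965785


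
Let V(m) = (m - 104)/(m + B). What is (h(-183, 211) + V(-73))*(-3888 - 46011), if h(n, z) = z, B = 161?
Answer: -917692509/88 ≈ -1.0428e+7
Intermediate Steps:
V(m) = (-104 + m)/(161 + m) (V(m) = (m - 104)/(m + 161) = (-104 + m)/(161 + m))
(h(-183, 211) + V(-73))*(-3888 - 46011) = (211 + (-104 - 73)/(161 - 73))*(-3888 - 46011) = (211 - 177/88)*(-49899) = (18391/88)*(-49899) = -917692509/88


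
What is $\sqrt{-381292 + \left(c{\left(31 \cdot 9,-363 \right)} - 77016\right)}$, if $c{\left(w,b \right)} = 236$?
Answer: $2 i \sqrt{114518} \approx 676.81 i$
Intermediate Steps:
$\sqrt{-381292 + \left(c{\left(31 \cdot 9,-363 \right)} - 77016\right)} = \sqrt{-381292 + \left(236 - 77016\right)} = \sqrt{-381292 - 76780} = \sqrt{-458072} = 2 i \sqrt{114518}$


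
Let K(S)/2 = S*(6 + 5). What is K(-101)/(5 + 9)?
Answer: -1111/7 ≈ -158.71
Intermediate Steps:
K(S) = 22*S (K(S) = 2*(S*(6 + 5)) = 2*(S*11) = 2*(11*S) = 22*S)
K(-101)/(5 + 9) = (22*(-101))/(5 + 9) = -2222/14 = -2222*1/14 = -1111/7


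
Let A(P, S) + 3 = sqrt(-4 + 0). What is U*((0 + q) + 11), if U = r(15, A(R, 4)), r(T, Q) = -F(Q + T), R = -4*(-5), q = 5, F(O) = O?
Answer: -192 - 32*I ≈ -192.0 - 32.0*I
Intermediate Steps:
R = 20
A(P, S) = -3 + 2*I (A(P, S) = -3 + sqrt(-4 + 0) = -3 + sqrt(-4) = -3 + 2*I)
r(T, Q) = -Q - T (r(T, Q) = -(Q + T) = -Q - T)
U = -12 - 2*I (U = -(-3 + 2*I) - 1*15 = (3 - 2*I) - 15 = -12 - 2*I ≈ -12.0 - 2.0*I)
U*((0 + q) + 11) = (-12 - 2*I)*((0 + 5) + 11) = (-12 - 2*I)*(5 + 11) = (-12 - 2*I)*16 = -192 - 32*I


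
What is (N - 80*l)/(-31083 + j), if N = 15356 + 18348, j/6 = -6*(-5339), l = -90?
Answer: 40904/161121 ≈ 0.25387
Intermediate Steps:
j = 192204 (j = 6*(-6*(-5339)) = 6*32034 = 192204)
N = 33704
(N - 80*l)/(-31083 + j) = (33704 - 80*(-90))/(-31083 + 192204) = (33704 + 7200)/161121 = 40904*(1/161121) = 40904/161121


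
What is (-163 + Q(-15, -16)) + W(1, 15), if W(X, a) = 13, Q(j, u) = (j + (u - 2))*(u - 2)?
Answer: 444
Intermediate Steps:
Q(j, u) = (-2 + u)*(-2 + j + u) (Q(j, u) = (j + (-2 + u))*(-2 + u) = (-2 + j + u)*(-2 + u) = (-2 + u)*(-2 + j + u))
(-163 + Q(-15, -16)) + W(1, 15) = (-163 + (4 + (-16)² - 4*(-16) - 2*(-15) - 15*(-16))) + 13 = (-163 + (4 + 256 + 64 + 30 + 240)) + 13 = (-163 + 594) + 13 = 431 + 13 = 444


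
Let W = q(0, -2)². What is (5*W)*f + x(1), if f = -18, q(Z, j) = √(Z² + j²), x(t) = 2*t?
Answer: -358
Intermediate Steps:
W = 4 (W = (√(0² + (-2)²))² = (√(0 + 4))² = (√4)² = 2² = 4)
(5*W)*f + x(1) = (5*4)*(-18) + 2*1 = 20*(-18) + 2 = -360 + 2 = -358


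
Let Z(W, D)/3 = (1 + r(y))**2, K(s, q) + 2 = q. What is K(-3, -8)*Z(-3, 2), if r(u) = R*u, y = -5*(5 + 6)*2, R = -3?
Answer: -3286830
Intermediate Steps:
K(s, q) = -2 + q
y = -110 (y = -55*2 = -5*22 = -110)
r(u) = -3*u
Z(W, D) = 328683 (Z(W, D) = 3*(1 - 3*(-110))**2 = 3*(1 + 330)**2 = 3*331**2 = 3*109561 = 328683)
K(-3, -8)*Z(-3, 2) = (-2 - 8)*328683 = -10*328683 = -3286830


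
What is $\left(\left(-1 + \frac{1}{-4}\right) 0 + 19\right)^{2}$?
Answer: $361$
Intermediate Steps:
$\left(\left(-1 + \frac{1}{-4}\right) 0 + 19\right)^{2} = \left(\left(-1 - \frac{1}{4}\right) 0 + 19\right)^{2} = \left(\left(- \frac{5}{4}\right) 0 + 19\right)^{2} = \left(0 + 19\right)^{2} = 19^{2} = 361$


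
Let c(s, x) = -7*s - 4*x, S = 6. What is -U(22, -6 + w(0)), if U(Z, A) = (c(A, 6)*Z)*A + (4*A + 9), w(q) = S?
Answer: -9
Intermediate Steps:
w(q) = 6
U(Z, A) = 9 + 4*A + A*Z*(-24 - 7*A) (U(Z, A) = ((-7*A - 4*6)*Z)*A + (4*A + 9) = ((-7*A - 24)*Z)*A + (9 + 4*A) = ((-24 - 7*A)*Z)*A + (9 + 4*A) = (Z*(-24 - 7*A))*A + (9 + 4*A) = A*Z*(-24 - 7*A) + (9 + 4*A) = 9 + 4*A + A*Z*(-24 - 7*A))
-U(22, -6 + w(0)) = -(9 + 4*(-6 + 6) - 1*(-6 + 6)*22*(24 + 7*(-6 + 6))) = -(9 + 4*0 - 1*0*22*(24 + 7*0)) = -(9 + 0 - 1*0*22*(24 + 0)) = -(9 + 0 - 1*0*22*24) = -(9 + 0 + 0) = -1*9 = -9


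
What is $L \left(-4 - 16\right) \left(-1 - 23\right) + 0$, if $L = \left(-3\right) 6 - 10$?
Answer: $-13440$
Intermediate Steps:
$L = -28$ ($L = -18 - 10 = -28$)
$L \left(-4 - 16\right) \left(-1 - 23\right) + 0 = - 28 \left(-4 - 16\right) \left(-1 - 23\right) + 0 = - 28 \left(\left(-20\right) \left(-24\right)\right) + 0 = \left(-28\right) 480 + 0 = -13440 + 0 = -13440$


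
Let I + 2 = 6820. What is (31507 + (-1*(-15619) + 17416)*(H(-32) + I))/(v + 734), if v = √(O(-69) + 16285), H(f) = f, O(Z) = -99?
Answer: 82283975239/261285 - 224207017*√16186/522570 ≈ 2.6034e+5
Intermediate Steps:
I = 6818 (I = -2 + 6820 = 6818)
v = √16186 (v = √(-99 + 16285) = √16186 ≈ 127.22)
(31507 + (-1*(-15619) + 17416)*(H(-32) + I))/(v + 734) = (31507 + (-1*(-15619) + 17416)*(-32 + 6818))/(√16186 + 734) = (31507 + (15619 + 17416)*6786)/(734 + √16186) = (31507 + 33035*6786)/(734 + √16186) = (31507 + 224175510)/(734 + √16186) = 224207017/(734 + √16186)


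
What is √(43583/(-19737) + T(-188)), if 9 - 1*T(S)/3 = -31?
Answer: √5098411401/6579 ≈ 10.853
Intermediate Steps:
T(S) = 120 (T(S) = 27 - 3*(-31) = 27 + 93 = 120)
√(43583/(-19737) + T(-188)) = √(43583/(-19737) + 120) = √(43583*(-1/19737) + 120) = √(-43583/19737 + 120) = √(2324857/19737) = √5098411401/6579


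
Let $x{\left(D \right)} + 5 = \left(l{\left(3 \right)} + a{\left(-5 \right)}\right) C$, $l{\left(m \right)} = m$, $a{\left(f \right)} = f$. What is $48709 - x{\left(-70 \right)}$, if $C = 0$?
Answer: $48714$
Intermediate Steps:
$x{\left(D \right)} = -5$ ($x{\left(D \right)} = -5 + \left(3 - 5\right) 0 = -5 - 0 = -5 + 0 = -5$)
$48709 - x{\left(-70 \right)} = 48709 - -5 = 48709 + 5 = 48714$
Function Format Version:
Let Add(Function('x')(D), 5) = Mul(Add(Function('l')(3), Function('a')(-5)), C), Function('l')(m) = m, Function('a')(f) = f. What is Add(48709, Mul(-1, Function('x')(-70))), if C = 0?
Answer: 48714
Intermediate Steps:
Function('x')(D) = -5 (Function('x')(D) = Add(-5, Mul(Add(3, -5), 0)) = Add(-5, Mul(-2, 0)) = Add(-5, 0) = -5)
Add(48709, Mul(-1, Function('x')(-70))) = Add(48709, Mul(-1, -5)) = Add(48709, 5) = 48714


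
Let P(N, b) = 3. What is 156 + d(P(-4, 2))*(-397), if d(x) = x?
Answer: -1035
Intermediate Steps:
156 + d(P(-4, 2))*(-397) = 156 + 3*(-397) = 156 - 1191 = -1035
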